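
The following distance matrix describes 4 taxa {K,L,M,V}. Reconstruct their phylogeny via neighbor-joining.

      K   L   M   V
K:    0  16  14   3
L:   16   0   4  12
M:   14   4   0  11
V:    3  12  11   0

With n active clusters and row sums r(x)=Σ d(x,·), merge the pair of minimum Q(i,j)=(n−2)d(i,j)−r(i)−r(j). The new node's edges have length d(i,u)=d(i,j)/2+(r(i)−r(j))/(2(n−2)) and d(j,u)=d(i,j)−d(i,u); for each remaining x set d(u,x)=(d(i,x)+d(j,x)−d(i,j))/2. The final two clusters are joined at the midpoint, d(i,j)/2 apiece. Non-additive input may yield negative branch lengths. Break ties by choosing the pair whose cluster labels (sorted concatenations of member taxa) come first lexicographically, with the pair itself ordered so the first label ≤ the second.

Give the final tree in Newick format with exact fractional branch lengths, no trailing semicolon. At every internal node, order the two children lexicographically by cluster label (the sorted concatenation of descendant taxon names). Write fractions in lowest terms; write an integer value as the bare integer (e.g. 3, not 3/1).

step 1: merge (K,V) at d=3, Q=-53; branch lengths K→13/4, V→-1/4; new cluster KV
  updated: d(KV,L)=25/2, d(KV,M)=11
step 2: merge (KV,L) at d=25/2, Q=-55/2; branch lengths KV→39/4, L→11/4; new cluster KLV
  updated: d(KLV,M)=5/4
step 3: merge (KLV,M) at d=5/4; branch lengths KLV→5/8, M→5/8; new cluster KLMV
final tree: (((K:13/4,V:-1/4):39/4,L:11/4):5/8,M:5/8)
total length: 67/4

(((K:13/4,V:-1/4):39/4,L:11/4):5/8,M:5/8)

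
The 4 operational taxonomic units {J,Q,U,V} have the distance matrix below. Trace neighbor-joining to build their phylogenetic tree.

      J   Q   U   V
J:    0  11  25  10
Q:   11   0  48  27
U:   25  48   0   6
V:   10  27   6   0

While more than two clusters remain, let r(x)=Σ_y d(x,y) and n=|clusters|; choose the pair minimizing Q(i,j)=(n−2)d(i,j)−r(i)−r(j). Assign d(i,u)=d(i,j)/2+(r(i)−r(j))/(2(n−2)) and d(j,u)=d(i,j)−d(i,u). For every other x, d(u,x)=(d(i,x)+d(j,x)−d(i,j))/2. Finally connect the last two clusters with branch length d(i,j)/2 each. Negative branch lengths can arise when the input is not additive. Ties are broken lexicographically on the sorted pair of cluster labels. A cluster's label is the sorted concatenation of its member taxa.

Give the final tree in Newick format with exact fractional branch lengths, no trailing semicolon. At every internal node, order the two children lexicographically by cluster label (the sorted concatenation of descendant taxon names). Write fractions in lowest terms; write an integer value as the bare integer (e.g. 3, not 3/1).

(((J:-9/2,Q:31/2):19,U:12):-3,V:-3)

1. join J+Q (d=11, Q=-110) ⇒ JQ; edges |J|=-9/2, |Q|=31/2
  updated: d(JQ,U)=31, d(JQ,V)=13
2. join JQ+U (d=31, Q=-50) ⇒ JQU; edges |JQ|=19, |U|=12
  updated: d(JQU,V)=-6
3. join JQU+V (d=-6) ⇒ JQUV; edges |JQU|=-3, |V|=-3
final tree: (((J:-9/2,Q:31/2):19,U:12):-3,V:-3)
total length: 36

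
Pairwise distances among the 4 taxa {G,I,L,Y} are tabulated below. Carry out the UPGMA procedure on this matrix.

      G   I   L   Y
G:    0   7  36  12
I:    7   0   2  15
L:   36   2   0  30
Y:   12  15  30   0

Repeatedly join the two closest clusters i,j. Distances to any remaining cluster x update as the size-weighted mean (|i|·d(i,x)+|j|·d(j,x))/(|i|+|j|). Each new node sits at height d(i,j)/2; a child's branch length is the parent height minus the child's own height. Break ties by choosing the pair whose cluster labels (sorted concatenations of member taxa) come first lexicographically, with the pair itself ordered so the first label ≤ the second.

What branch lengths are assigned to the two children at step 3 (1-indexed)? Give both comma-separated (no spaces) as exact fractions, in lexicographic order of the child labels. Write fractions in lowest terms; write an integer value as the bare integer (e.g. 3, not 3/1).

step 1: merge (I,L) at d=2; branch lengths I→1, L→1; new cluster IL
  updated: d(G,IL)=43/2, d(IL,Y)=45/2
step 2: merge (G,Y) at d=12; branch lengths G→6, Y→6; new cluster GY
  updated: d(GY,IL)=22
step 3: merge (GY,IL) at d=22; branch lengths GY→5, IL→10; new cluster GILY
final tree: ((G:6,Y:6):5,(I:1,L:1):10)
total length: 29

5,10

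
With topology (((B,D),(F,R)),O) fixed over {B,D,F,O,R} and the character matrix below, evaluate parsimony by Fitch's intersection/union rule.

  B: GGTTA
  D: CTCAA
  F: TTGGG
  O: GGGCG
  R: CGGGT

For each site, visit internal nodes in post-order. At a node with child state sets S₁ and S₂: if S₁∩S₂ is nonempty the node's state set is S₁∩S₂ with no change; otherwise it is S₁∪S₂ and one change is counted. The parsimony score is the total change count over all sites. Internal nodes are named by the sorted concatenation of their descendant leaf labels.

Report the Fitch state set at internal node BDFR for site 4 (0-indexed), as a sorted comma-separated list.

site 0, node BD: B={G} ∪ D={C} → {C,G} (+1)
site 0, node FR: F={T} ∪ R={C} → {C,T} (+1)
site 0, node BDFR: BD={C,G} ∩ FR={C,T} → {C} (+0)
site 0, node BDFOR: BDFR={C} ∪ O={G} → {C,G} (+1)
site 1, node BD: B={G} ∪ D={T} → {G,T} (+1)
site 1, node FR: F={T} ∪ R={G} → {G,T} (+1)
site 1, node BDFR: BD={G,T} ∩ FR={G,T} → {G,T} (+0)
site 1, node BDFOR: BDFR={G,T} ∩ O={G} → {G} (+0)
site 2, node BD: B={T} ∪ D={C} → {C,T} (+1)
site 2, node FR: F={G} ∩ R={G} → {G} (+0)
site 2, node BDFR: BD={C,T} ∪ FR={G} → {C,G,T} (+1)
site 2, node BDFOR: BDFR={C,G,T} ∩ O={G} → {G} (+0)
site 3, node BD: B={T} ∪ D={A} → {A,T} (+1)
site 3, node FR: F={G} ∩ R={G} → {G} (+0)
site 3, node BDFR: BD={A,T} ∪ FR={G} → {A,G,T} (+1)
site 3, node BDFOR: BDFR={A,G,T} ∪ O={C} → {A,C,G,T} (+1)
site 4, node BD: B={A} ∩ D={A} → {A} (+0)
site 4, node FR: F={G} ∪ R={T} → {G,T} (+1)
site 4, node BDFR: BD={A} ∪ FR={G,T} → {A,G,T} (+1)
site 4, node BDFOR: BDFR={A,G,T} ∩ O={G} → {G} (+0)
per-site changes: [3, 2, 2, 3, 2]; total = 12

A,G,T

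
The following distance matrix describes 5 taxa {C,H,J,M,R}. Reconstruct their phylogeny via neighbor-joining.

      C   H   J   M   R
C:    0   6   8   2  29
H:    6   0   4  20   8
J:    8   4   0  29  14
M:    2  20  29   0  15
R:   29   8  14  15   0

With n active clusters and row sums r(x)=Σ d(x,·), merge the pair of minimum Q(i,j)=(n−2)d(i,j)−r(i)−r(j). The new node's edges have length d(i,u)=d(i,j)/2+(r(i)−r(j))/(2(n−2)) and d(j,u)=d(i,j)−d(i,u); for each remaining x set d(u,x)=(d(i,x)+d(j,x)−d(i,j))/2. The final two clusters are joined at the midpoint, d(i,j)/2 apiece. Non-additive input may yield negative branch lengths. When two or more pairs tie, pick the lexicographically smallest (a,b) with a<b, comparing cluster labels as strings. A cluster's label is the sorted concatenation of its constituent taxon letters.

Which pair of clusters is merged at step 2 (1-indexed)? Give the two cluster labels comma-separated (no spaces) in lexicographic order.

iteration 1: select C,M (d=2, Q=-105); attach at lengths (-5/2, 9/2); label the merged cluster CM
  updated: d(CM,H)=12, d(CM,J)=35/2, d(CM,R)=21
iteration 2: select CM,R (d=21, Q=-103/2); attach at lengths (99/8, 69/8); label the merged cluster CMR
  updated: d(CMR,H)=-1/2, d(CMR,J)=21/4
iteration 3: select CMR,H (d=-1/2, Q=-35/4); attach at lengths (3/8, -7/8); label the merged cluster CHMR
  updated: d(CHMR,J)=39/8
iteration 4: select CHMR,J (d=39/8); attach at lengths (39/16, 39/16); label the merged cluster CHJMR
final tree: ((((C:-5/2,M:9/2):99/8,R:69/8):3/8,H:-7/8):39/16,J:39/16)
total length: 219/8

CM,R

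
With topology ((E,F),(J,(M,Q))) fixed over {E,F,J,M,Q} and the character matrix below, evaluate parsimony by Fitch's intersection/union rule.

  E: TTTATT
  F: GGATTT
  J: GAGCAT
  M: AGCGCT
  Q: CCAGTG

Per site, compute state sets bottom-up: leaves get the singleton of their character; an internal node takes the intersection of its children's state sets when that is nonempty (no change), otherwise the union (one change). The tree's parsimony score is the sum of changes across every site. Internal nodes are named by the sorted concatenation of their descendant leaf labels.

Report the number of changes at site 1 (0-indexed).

3

site 0, node EF: E={T} ∪ F={G} → {G,T} (+1)
site 0, node MQ: M={A} ∪ Q={C} → {A,C} (+1)
site 0, node JMQ: J={G} ∪ MQ={A,C} → {A,C,G} (+1)
site 0, node EFJMQ: EF={G,T} ∩ JMQ={A,C,G} → {G} (+0)
site 1, node EF: E={T} ∪ F={G} → {G,T} (+1)
site 1, node MQ: M={G} ∪ Q={C} → {C,G} (+1)
site 1, node JMQ: J={A} ∪ MQ={C,G} → {A,C,G} (+1)
site 1, node EFJMQ: EF={G,T} ∩ JMQ={A,C,G} → {G} (+0)
site 2, node EF: E={T} ∪ F={A} → {A,T} (+1)
site 2, node MQ: M={C} ∪ Q={A} → {A,C} (+1)
site 2, node JMQ: J={G} ∪ MQ={A,C} → {A,C,G} (+1)
site 2, node EFJMQ: EF={A,T} ∩ JMQ={A,C,G} → {A} (+0)
site 3, node EF: E={A} ∪ F={T} → {A,T} (+1)
site 3, node MQ: M={G} ∩ Q={G} → {G} (+0)
site 3, node JMQ: J={C} ∪ MQ={G} → {C,G} (+1)
site 3, node EFJMQ: EF={A,T} ∪ JMQ={C,G} → {A,C,G,T} (+1)
site 4, node EF: E={T} ∩ F={T} → {T} (+0)
site 4, node MQ: M={C} ∪ Q={T} → {C,T} (+1)
site 4, node JMQ: J={A} ∪ MQ={C,T} → {A,C,T} (+1)
site 4, node EFJMQ: EF={T} ∩ JMQ={A,C,T} → {T} (+0)
site 5, node EF: E={T} ∩ F={T} → {T} (+0)
site 5, node MQ: M={T} ∪ Q={G} → {G,T} (+1)
site 5, node JMQ: J={T} ∩ MQ={G,T} → {T} (+0)
site 5, node EFJMQ: EF={T} ∩ JMQ={T} → {T} (+0)
per-site changes: [3, 3, 3, 3, 2, 1]; total = 15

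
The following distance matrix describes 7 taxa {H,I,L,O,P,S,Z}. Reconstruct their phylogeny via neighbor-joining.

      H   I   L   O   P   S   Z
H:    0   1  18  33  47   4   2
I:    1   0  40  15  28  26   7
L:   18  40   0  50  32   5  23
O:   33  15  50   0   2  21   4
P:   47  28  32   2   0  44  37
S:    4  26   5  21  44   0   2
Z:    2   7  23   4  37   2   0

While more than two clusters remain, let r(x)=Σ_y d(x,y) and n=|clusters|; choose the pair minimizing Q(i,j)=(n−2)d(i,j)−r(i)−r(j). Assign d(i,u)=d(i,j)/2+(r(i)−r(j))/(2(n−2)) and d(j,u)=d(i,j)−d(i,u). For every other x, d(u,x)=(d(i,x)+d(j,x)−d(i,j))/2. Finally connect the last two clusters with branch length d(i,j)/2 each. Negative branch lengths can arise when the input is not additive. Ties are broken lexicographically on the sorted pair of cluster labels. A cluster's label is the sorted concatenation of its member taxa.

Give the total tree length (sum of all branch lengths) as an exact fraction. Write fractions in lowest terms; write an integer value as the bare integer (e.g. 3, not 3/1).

1411/32

iteration 1: select O,P (d=2, Q=-305); attach at lengths (-11/2, 15/2); label the merged cluster OP
  updated: d(H,OP)=39, d(I,OP)=41/2, d(L,OP)=40, d(OP,S)=63/2, d(OP,Z)=39/2
iteration 2: select L,S (d=5, Q=-349/2); attach at lengths (155/16, -75/16); label the merged cluster LS
  updated: d(H,LS)=17/2, d(I,LS)=61/2, d(LS,OP)=133/4, d(LS,Z)=10
iteration 3: select I,OP (d=41/2, Q=-439/4); attach at lengths (11/8, 153/8); label the merged cluster IOP
  updated: d(H,IOP)=39/4, d(IOP,LS)=173/8, d(IOP,Z)=3
iteration 4: select H,LS (d=17/2, Q=-347/8); attach at lengths (-23/32, 295/32); label the merged cluster HLS
  updated: d(HLS,IOP)=183/16, d(HLS,Z)=7/4
iteration 5: select HLS,IOP (d=183/16, Q=-259/16); attach at lengths (163/32, 203/32); label the merged cluster HILOPS
  updated: d(HILOPS,Z)=-107/32
iteration 6: select HILOPS,Z (d=-107/32); attach at lengths (-107/64, -107/64); label the merged cluster HILOPSZ
final tree: (((H:-23/32,(L:155/16,S:-75/16):295/32):163/32,(I:11/8,(O:-11/2,P:15/2):153/8):203/32):-107/64,Z:-107/64)
total length: 1411/32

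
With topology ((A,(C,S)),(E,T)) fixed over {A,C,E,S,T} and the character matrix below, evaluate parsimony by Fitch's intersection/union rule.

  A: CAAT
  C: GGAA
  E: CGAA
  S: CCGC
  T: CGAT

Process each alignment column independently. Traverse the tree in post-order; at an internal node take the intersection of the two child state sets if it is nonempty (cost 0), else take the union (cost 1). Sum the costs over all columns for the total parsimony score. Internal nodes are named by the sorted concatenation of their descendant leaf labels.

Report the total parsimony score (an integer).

[col 0] CS: children C:{G}, S:{C} ∪→ {C,G}; cost 1
[col 0] ACS: children A:{C}, CS:{C,G} ∩→ {C}; cost 0
[col 0] ET: children E:{C}, T:{C} ∩→ {C}; cost 0
[col 0] ACEST: children ACS:{C}, ET:{C} ∩→ {C}; cost 0
[col 1] CS: children C:{G}, S:{C} ∪→ {C,G}; cost 1
[col 1] ACS: children A:{A}, CS:{C,G} ∪→ {A,C,G}; cost 1
[col 1] ET: children E:{G}, T:{G} ∩→ {G}; cost 0
[col 1] ACEST: children ACS:{A,C,G}, ET:{G} ∩→ {G}; cost 0
[col 2] CS: children C:{A}, S:{G} ∪→ {A,G}; cost 1
[col 2] ACS: children A:{A}, CS:{A,G} ∩→ {A}; cost 0
[col 2] ET: children E:{A}, T:{A} ∩→ {A}; cost 0
[col 2] ACEST: children ACS:{A}, ET:{A} ∩→ {A}; cost 0
[col 3] CS: children C:{A}, S:{C} ∪→ {A,C}; cost 1
[col 3] ACS: children A:{T}, CS:{A,C} ∪→ {A,C,T}; cost 1
[col 3] ET: children E:{A}, T:{T} ∪→ {A,T}; cost 1
[col 3] ACEST: children ACS:{A,C,T}, ET:{A,T} ∩→ {A,T}; cost 0
per-site changes: [1, 2, 1, 3]; total = 7

7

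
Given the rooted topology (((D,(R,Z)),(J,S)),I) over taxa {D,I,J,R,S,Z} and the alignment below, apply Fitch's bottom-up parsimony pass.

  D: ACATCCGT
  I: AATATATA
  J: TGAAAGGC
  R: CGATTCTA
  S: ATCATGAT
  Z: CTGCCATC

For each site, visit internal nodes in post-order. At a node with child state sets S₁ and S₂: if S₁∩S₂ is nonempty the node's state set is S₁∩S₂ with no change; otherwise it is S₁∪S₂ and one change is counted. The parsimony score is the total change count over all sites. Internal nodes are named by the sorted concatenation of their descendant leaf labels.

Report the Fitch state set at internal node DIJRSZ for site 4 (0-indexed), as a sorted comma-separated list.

T

[col 0] RZ: children R:{C}, Z:{C} ∩→ {C}; cost 0
[col 0] DRZ: children D:{A}, RZ:{C} ∪→ {A,C}; cost 1
[col 0] JS: children J:{T}, S:{A} ∪→ {A,T}; cost 1
[col 0] DJRSZ: children DRZ:{A,C}, JS:{A,T} ∩→ {A}; cost 0
[col 0] DIJRSZ: children DJRSZ:{A}, I:{A} ∩→ {A}; cost 0
[col 1] RZ: children R:{G}, Z:{T} ∪→ {G,T}; cost 1
[col 1] DRZ: children D:{C}, RZ:{G,T} ∪→ {C,G,T}; cost 1
[col 1] JS: children J:{G}, S:{T} ∪→ {G,T}; cost 1
[col 1] DJRSZ: children DRZ:{C,G,T}, JS:{G,T} ∩→ {G,T}; cost 0
[col 1] DIJRSZ: children DJRSZ:{G,T}, I:{A} ∪→ {A,G,T}; cost 1
[col 2] RZ: children R:{A}, Z:{G} ∪→ {A,G}; cost 1
[col 2] DRZ: children D:{A}, RZ:{A,G} ∩→ {A}; cost 0
[col 2] JS: children J:{A}, S:{C} ∪→ {A,C}; cost 1
[col 2] DJRSZ: children DRZ:{A}, JS:{A,C} ∩→ {A}; cost 0
[col 2] DIJRSZ: children DJRSZ:{A}, I:{T} ∪→ {A,T}; cost 1
[col 3] RZ: children R:{T}, Z:{C} ∪→ {C,T}; cost 1
[col 3] DRZ: children D:{T}, RZ:{C,T} ∩→ {T}; cost 0
[col 3] JS: children J:{A}, S:{A} ∩→ {A}; cost 0
[col 3] DJRSZ: children DRZ:{T}, JS:{A} ∪→ {A,T}; cost 1
[col 3] DIJRSZ: children DJRSZ:{A,T}, I:{A} ∩→ {A}; cost 0
[col 4] RZ: children R:{T}, Z:{C} ∪→ {C,T}; cost 1
[col 4] DRZ: children D:{C}, RZ:{C,T} ∩→ {C}; cost 0
[col 4] JS: children J:{A}, S:{T} ∪→ {A,T}; cost 1
[col 4] DJRSZ: children DRZ:{C}, JS:{A,T} ∪→ {A,C,T}; cost 1
[col 4] DIJRSZ: children DJRSZ:{A,C,T}, I:{T} ∩→ {T}; cost 0
[col 5] RZ: children R:{C}, Z:{A} ∪→ {A,C}; cost 1
[col 5] DRZ: children D:{C}, RZ:{A,C} ∩→ {C}; cost 0
[col 5] JS: children J:{G}, S:{G} ∩→ {G}; cost 0
[col 5] DJRSZ: children DRZ:{C}, JS:{G} ∪→ {C,G}; cost 1
[col 5] DIJRSZ: children DJRSZ:{C,G}, I:{A} ∪→ {A,C,G}; cost 1
[col 6] RZ: children R:{T}, Z:{T} ∩→ {T}; cost 0
[col 6] DRZ: children D:{G}, RZ:{T} ∪→ {G,T}; cost 1
[col 6] JS: children J:{G}, S:{A} ∪→ {A,G}; cost 1
[col 6] DJRSZ: children DRZ:{G,T}, JS:{A,G} ∩→ {G}; cost 0
[col 6] DIJRSZ: children DJRSZ:{G}, I:{T} ∪→ {G,T}; cost 1
[col 7] RZ: children R:{A}, Z:{C} ∪→ {A,C}; cost 1
[col 7] DRZ: children D:{T}, RZ:{A,C} ∪→ {A,C,T}; cost 1
[col 7] JS: children J:{C}, S:{T} ∪→ {C,T}; cost 1
[col 7] DJRSZ: children DRZ:{A,C,T}, JS:{C,T} ∩→ {C,T}; cost 0
[col 7] DIJRSZ: children DJRSZ:{C,T}, I:{A} ∪→ {A,C,T}; cost 1
per-site changes: [2, 4, 3, 2, 3, 3, 3, 4]; total = 24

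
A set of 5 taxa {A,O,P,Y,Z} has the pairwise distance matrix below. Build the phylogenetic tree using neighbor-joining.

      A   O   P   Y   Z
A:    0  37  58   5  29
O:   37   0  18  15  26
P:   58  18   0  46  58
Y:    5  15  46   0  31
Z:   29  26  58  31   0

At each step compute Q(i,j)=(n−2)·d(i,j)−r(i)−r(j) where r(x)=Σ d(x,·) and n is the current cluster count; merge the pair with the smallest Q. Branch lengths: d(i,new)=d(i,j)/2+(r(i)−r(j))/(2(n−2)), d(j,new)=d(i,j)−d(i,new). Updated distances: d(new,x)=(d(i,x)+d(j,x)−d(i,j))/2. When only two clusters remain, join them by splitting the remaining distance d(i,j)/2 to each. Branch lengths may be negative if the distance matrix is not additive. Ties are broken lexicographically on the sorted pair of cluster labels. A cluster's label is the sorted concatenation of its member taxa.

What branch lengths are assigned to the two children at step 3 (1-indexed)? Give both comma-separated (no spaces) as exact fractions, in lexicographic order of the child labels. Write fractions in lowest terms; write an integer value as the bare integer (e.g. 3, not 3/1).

11,33/2

1. join O+P (d=18, Q=-222) ⇒ OP; edges |O|=-5, |P|=23
  updated: d(A,OP)=77/2, d(OP,Y)=43/2, d(OP,Z)=33
2. join A+Y (d=5, Q=-120) ⇒ AY; edges |A|=25/4, |Y|=-5/4
  updated: d(AY,OP)=55/2, d(AY,Z)=55/2
3. join AY+OP (d=55/2, Q=-88) ⇒ AOPY; edges |AY|=11, |OP|=33/2
  updated: d(AOPY,Z)=33/2
4. join AOPY+Z (d=33/2) ⇒ AOPYZ; edges |AOPY|=33/4, |Z|=33/4
final tree: (((A:25/4,Y:-5/4):11,(O:-5,P:23):33/2):33/4,Z:33/4)
total length: 67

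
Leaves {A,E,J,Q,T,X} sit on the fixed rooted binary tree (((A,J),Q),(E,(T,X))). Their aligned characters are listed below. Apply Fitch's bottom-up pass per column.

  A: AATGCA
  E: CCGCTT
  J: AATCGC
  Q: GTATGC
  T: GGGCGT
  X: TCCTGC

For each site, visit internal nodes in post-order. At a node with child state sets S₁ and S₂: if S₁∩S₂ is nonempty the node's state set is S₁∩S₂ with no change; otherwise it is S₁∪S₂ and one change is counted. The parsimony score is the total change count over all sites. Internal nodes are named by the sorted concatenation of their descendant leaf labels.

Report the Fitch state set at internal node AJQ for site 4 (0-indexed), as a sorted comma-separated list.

G

[col 0] AJ: children A:{A}, J:{A} ∩→ {A}; cost 0
[col 0] AJQ: children AJ:{A}, Q:{G} ∪→ {A,G}; cost 1
[col 0] TX: children T:{G}, X:{T} ∪→ {G,T}; cost 1
[col 0] ETX: children E:{C}, TX:{G,T} ∪→ {C,G,T}; cost 1
[col 0] AEJQTX: children AJQ:{A,G}, ETX:{C,G,T} ∩→ {G}; cost 0
[col 1] AJ: children A:{A}, J:{A} ∩→ {A}; cost 0
[col 1] AJQ: children AJ:{A}, Q:{T} ∪→ {A,T}; cost 1
[col 1] TX: children T:{G}, X:{C} ∪→ {C,G}; cost 1
[col 1] ETX: children E:{C}, TX:{C,G} ∩→ {C}; cost 0
[col 1] AEJQTX: children AJQ:{A,T}, ETX:{C} ∪→ {A,C,T}; cost 1
[col 2] AJ: children A:{T}, J:{T} ∩→ {T}; cost 0
[col 2] AJQ: children AJ:{T}, Q:{A} ∪→ {A,T}; cost 1
[col 2] TX: children T:{G}, X:{C} ∪→ {C,G}; cost 1
[col 2] ETX: children E:{G}, TX:{C,G} ∩→ {G}; cost 0
[col 2] AEJQTX: children AJQ:{A,T}, ETX:{G} ∪→ {A,G,T}; cost 1
[col 3] AJ: children A:{G}, J:{C} ∪→ {C,G}; cost 1
[col 3] AJQ: children AJ:{C,G}, Q:{T} ∪→ {C,G,T}; cost 1
[col 3] TX: children T:{C}, X:{T} ∪→ {C,T}; cost 1
[col 3] ETX: children E:{C}, TX:{C,T} ∩→ {C}; cost 0
[col 3] AEJQTX: children AJQ:{C,G,T}, ETX:{C} ∩→ {C}; cost 0
[col 4] AJ: children A:{C}, J:{G} ∪→ {C,G}; cost 1
[col 4] AJQ: children AJ:{C,G}, Q:{G} ∩→ {G}; cost 0
[col 4] TX: children T:{G}, X:{G} ∩→ {G}; cost 0
[col 4] ETX: children E:{T}, TX:{G} ∪→ {G,T}; cost 1
[col 4] AEJQTX: children AJQ:{G}, ETX:{G,T} ∩→ {G}; cost 0
[col 5] AJ: children A:{A}, J:{C} ∪→ {A,C}; cost 1
[col 5] AJQ: children AJ:{A,C}, Q:{C} ∩→ {C}; cost 0
[col 5] TX: children T:{T}, X:{C} ∪→ {C,T}; cost 1
[col 5] ETX: children E:{T}, TX:{C,T} ∩→ {T}; cost 0
[col 5] AEJQTX: children AJQ:{C}, ETX:{T} ∪→ {C,T}; cost 1
per-site changes: [3, 3, 3, 3, 2, 3]; total = 17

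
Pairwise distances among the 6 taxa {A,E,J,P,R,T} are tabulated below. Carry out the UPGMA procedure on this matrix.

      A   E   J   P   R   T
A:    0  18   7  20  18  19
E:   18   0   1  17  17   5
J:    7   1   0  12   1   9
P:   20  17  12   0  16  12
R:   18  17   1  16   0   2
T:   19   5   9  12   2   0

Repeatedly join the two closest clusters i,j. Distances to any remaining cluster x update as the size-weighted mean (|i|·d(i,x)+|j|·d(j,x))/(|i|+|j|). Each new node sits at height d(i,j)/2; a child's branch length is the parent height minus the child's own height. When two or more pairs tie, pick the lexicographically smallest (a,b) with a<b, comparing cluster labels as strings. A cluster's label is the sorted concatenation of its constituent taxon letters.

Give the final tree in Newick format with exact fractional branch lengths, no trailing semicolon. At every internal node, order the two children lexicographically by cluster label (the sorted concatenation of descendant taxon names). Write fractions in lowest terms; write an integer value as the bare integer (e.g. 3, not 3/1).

(A:41/5,(((E:1/2,J:1/2):7/2,(R:1,T:1):3):25/8,P:57/8):43/40)

step 1: merge (E,J) at d=1; branch lengths E→1/2, J→1/2; new cluster EJ
  updated: d(A,EJ)=25/2, d(EJ,P)=29/2, d(EJ,R)=9, d(EJ,T)=7
step 2: merge (R,T) at d=2; branch lengths R→1, T→1; new cluster RT
  updated: d(A,RT)=37/2, d(EJ,RT)=8, d(P,RT)=14
step 3: merge (EJ,RT) at d=8; branch lengths EJ→7/2, RT→3; new cluster EJRT
  updated: d(A,EJRT)=31/2, d(EJRT,P)=57/4
step 4: merge (EJRT,P) at d=57/4; branch lengths EJRT→25/8, P→57/8; new cluster EJPRT
  updated: d(A,EJPRT)=82/5
step 5: merge (A,EJPRT) at d=82/5; branch lengths A→41/5, EJPRT→43/40; new cluster AEJPRT
final tree: (A:41/5,(((E:1/2,J:1/2):7/2,(R:1,T:1):3):25/8,P:57/8):43/40)
total length: 1161/40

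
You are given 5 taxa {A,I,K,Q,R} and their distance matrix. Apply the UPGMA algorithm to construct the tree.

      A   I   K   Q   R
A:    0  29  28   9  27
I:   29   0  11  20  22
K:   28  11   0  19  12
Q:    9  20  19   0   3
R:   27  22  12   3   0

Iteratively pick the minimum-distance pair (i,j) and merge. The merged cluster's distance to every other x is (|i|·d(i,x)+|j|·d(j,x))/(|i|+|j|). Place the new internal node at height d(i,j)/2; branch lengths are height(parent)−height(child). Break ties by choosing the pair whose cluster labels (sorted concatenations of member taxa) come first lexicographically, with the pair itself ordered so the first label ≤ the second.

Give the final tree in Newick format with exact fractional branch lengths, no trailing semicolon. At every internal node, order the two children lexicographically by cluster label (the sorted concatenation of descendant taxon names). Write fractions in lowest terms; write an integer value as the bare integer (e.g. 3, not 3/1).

((A:9,(Q:3/2,R:3/2):15/2):11/6,(I:11/2,K:11/2):16/3)

step 1: merge (Q,R) at d=3; branch lengths Q→3/2, R→3/2; new cluster QR
  updated: d(A,QR)=18, d(I,QR)=21, d(K,QR)=31/2
step 2: merge (I,K) at d=11; branch lengths I→11/2, K→11/2; new cluster IK
  updated: d(A,IK)=57/2, d(IK,QR)=73/4
step 3: merge (A,QR) at d=18; branch lengths A→9, QR→15/2; new cluster AQR
  updated: d(AQR,IK)=65/3
step 4: merge (AQR,IK) at d=65/3; branch lengths AQR→11/6, IK→16/3; new cluster AIKQR
final tree: ((A:9,(Q:3/2,R:3/2):15/2):11/6,(I:11/2,K:11/2):16/3)
total length: 113/3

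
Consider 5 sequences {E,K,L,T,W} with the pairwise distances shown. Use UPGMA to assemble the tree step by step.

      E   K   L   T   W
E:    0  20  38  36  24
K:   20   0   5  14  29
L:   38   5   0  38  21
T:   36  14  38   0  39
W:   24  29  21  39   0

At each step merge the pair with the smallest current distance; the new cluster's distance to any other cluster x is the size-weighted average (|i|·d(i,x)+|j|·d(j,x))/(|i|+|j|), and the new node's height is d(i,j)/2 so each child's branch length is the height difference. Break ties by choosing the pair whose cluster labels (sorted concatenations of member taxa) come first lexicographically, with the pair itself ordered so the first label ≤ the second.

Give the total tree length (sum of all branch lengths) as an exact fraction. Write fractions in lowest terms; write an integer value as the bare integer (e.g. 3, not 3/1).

58

iteration 1: select K,L (d=5); attach at lengths (5/2, 5/2); label the merged cluster KL
  updated: d(E,KL)=29, d(KL,T)=26, d(KL,W)=25
iteration 2: select E,W (d=24); attach at lengths (12, 12); label the merged cluster EW
  updated: d(EW,KL)=27, d(EW,T)=75/2
iteration 3: select KL,T (d=26); attach at lengths (21/2, 13); label the merged cluster KLT
  updated: d(EW,KLT)=61/2
iteration 4: select EW,KLT (d=61/2); attach at lengths (13/4, 9/4); label the merged cluster EKLTW
final tree: ((E:12,W:12):13/4,((K:5/2,L:5/2):21/2,T:13):9/4)
total length: 58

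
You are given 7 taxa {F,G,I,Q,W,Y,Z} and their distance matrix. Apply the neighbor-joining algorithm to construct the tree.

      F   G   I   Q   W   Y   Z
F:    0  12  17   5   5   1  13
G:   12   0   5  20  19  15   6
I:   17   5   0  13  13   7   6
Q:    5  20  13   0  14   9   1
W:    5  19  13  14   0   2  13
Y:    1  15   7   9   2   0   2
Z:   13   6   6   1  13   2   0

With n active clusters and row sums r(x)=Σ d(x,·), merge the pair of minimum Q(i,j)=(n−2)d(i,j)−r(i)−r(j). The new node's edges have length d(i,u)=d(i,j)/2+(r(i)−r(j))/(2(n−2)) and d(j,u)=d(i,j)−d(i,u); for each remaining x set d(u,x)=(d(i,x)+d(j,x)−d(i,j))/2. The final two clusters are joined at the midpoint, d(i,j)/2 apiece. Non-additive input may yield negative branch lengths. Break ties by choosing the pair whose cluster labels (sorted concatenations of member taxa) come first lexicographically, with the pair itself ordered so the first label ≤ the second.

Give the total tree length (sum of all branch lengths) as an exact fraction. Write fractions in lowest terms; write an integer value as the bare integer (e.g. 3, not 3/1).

1. join G+I (d=5, Q=-113) ⇒ GI; edges |G|=41/10, |I|=9/10
  updated: d(F,GI)=12, d(GI,Q)=14, d(GI,W)=27/2, d(GI,Y)=17/2, d(GI,Z)=7/2
2. join Q+Z (d=1, Q=-143/2) ⇒ QZ; edges |Q|=29/16, |Z|=-13/16
  updated: d(F,QZ)=17/2, d(GI,QZ)=33/4, d(QZ,W)=13, d(QZ,Y)=5
3. join GI+QZ (d=33/4, Q=-209/4) ⇒ GIQZ; edges |GI|=43/8, |QZ|=23/8
  updated: d(F,GIQZ)=49/8, d(GIQZ,W)=73/8, d(GIQZ,Y)=21/8
4. join F+W (d=5, Q=-73/4) ⇒ FW; edges |F|=3/2, |W|=7/2
  updated: d(FW,GIQZ)=41/8, d(FW,Y)=-1
5. join FW+GIQZ (d=41/8, Q=-27/4) ⇒ FGIQWZ; edges |FW|=3/4, |GIQZ|=35/8
  updated: d(FGIQWZ,Y)=-7/4
6. join FGIQWZ+Y (d=-7/4) ⇒ FGIQWYZ; edges |FGIQWZ|=-7/8, |Y|=-7/8
final tree: (((F:3/2,W:7/2):3/4,((G:41/10,I:9/10):43/8,(Q:29/16,Z:-13/16):23/8):35/8):-7/8,Y:-7/8)
total length: 181/8

181/8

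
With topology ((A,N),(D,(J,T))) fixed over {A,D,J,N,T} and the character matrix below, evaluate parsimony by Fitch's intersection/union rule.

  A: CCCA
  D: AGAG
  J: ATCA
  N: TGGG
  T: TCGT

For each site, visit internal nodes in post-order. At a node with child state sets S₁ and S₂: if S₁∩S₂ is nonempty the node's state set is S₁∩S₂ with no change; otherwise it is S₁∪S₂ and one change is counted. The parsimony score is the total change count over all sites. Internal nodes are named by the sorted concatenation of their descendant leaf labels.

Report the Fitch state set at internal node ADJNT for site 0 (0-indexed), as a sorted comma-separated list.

A,C,T

AN@0: {C} ∪ {T} = {C,T} (union, +1)
JT@0: {A} ∪ {T} = {A,T} (union, +1)
DJT@0: {A} ∩ {A,T} = {A} (intersection, +0)
ADJNT@0: {C,T} ∪ {A} = {A,C,T} (union, +1)
AN@1: {C} ∪ {G} = {C,G} (union, +1)
JT@1: {T} ∪ {C} = {C,T} (union, +1)
DJT@1: {G} ∪ {C,T} = {C,G,T} (union, +1)
ADJNT@1: {C,G} ∩ {C,G,T} = {C,G} (intersection, +0)
AN@2: {C} ∪ {G} = {C,G} (union, +1)
JT@2: {C} ∪ {G} = {C,G} (union, +1)
DJT@2: {A} ∪ {C,G} = {A,C,G} (union, +1)
ADJNT@2: {C,G} ∩ {A,C,G} = {C,G} (intersection, +0)
AN@3: {A} ∪ {G} = {A,G} (union, +1)
JT@3: {A} ∪ {T} = {A,T} (union, +1)
DJT@3: {G} ∪ {A,T} = {A,G,T} (union, +1)
ADJNT@3: {A,G} ∩ {A,G,T} = {A,G} (intersection, +0)
per-site changes: [3, 3, 3, 3]; total = 12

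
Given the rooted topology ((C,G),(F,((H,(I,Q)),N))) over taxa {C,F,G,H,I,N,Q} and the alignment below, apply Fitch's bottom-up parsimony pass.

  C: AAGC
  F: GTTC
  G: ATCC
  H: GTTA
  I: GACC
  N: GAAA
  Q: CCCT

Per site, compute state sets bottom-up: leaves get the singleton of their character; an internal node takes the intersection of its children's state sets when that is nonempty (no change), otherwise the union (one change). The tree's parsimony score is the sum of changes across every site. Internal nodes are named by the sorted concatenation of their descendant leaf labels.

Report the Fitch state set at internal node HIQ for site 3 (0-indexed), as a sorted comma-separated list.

A,C,T

site 0, node CG: C={A} ∩ G={A} → {A} (+0)
site 0, node IQ: I={G} ∪ Q={C} → {C,G} (+1)
site 0, node HIQ: H={G} ∩ IQ={C,G} → {G} (+0)
site 0, node HINQ: HIQ={G} ∩ N={G} → {G} (+0)
site 0, node FHINQ: F={G} ∩ HINQ={G} → {G} (+0)
site 0, node CFGHINQ: CG={A} ∪ FHINQ={G} → {A,G} (+1)
site 1, node CG: C={A} ∪ G={T} → {A,T} (+1)
site 1, node IQ: I={A} ∪ Q={C} → {A,C} (+1)
site 1, node HIQ: H={T} ∪ IQ={A,C} → {A,C,T} (+1)
site 1, node HINQ: HIQ={A,C,T} ∩ N={A} → {A} (+0)
site 1, node FHINQ: F={T} ∪ HINQ={A} → {A,T} (+1)
site 1, node CFGHINQ: CG={A,T} ∩ FHINQ={A,T} → {A,T} (+0)
site 2, node CG: C={G} ∪ G={C} → {C,G} (+1)
site 2, node IQ: I={C} ∩ Q={C} → {C} (+0)
site 2, node HIQ: H={T} ∪ IQ={C} → {C,T} (+1)
site 2, node HINQ: HIQ={C,T} ∪ N={A} → {A,C,T} (+1)
site 2, node FHINQ: F={T} ∩ HINQ={A,C,T} → {T} (+0)
site 2, node CFGHINQ: CG={C,G} ∪ FHINQ={T} → {C,G,T} (+1)
site 3, node CG: C={C} ∩ G={C} → {C} (+0)
site 3, node IQ: I={C} ∪ Q={T} → {C,T} (+1)
site 3, node HIQ: H={A} ∪ IQ={C,T} → {A,C,T} (+1)
site 3, node HINQ: HIQ={A,C,T} ∩ N={A} → {A} (+0)
site 3, node FHINQ: F={C} ∪ HINQ={A} → {A,C} (+1)
site 3, node CFGHINQ: CG={C} ∩ FHINQ={A,C} → {C} (+0)
per-site changes: [2, 4, 4, 3]; total = 13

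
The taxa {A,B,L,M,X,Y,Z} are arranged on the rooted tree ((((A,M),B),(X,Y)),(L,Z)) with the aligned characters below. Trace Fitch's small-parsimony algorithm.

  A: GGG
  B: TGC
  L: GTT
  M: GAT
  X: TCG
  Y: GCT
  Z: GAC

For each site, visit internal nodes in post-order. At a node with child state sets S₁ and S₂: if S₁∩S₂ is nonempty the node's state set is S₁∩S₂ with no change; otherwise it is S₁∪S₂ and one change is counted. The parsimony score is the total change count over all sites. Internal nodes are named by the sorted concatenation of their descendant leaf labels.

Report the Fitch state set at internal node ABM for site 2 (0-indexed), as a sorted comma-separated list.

AM@0: {G} ∩ {G} = {G} (intersection, +0)
ABM@0: {G} ∪ {T} = {G,T} (union, +1)
XY@0: {T} ∪ {G} = {G,T} (union, +1)
ABMXY@0: {G,T} ∩ {G,T} = {G,T} (intersection, +0)
LZ@0: {G} ∩ {G} = {G} (intersection, +0)
ABLMXYZ@0: {G,T} ∩ {G} = {G} (intersection, +0)
AM@1: {G} ∪ {A} = {A,G} (union, +1)
ABM@1: {A,G} ∩ {G} = {G} (intersection, +0)
XY@1: {C} ∩ {C} = {C} (intersection, +0)
ABMXY@1: {G} ∪ {C} = {C,G} (union, +1)
LZ@1: {T} ∪ {A} = {A,T} (union, +1)
ABLMXYZ@1: {C,G} ∪ {A,T} = {A,C,G,T} (union, +1)
AM@2: {G} ∪ {T} = {G,T} (union, +1)
ABM@2: {G,T} ∪ {C} = {C,G,T} (union, +1)
XY@2: {G} ∪ {T} = {G,T} (union, +1)
ABMXY@2: {C,G,T} ∩ {G,T} = {G,T} (intersection, +0)
LZ@2: {T} ∪ {C} = {C,T} (union, +1)
ABLMXYZ@2: {G,T} ∩ {C,T} = {T} (intersection, +0)
per-site changes: [2, 4, 4]; total = 10

C,G,T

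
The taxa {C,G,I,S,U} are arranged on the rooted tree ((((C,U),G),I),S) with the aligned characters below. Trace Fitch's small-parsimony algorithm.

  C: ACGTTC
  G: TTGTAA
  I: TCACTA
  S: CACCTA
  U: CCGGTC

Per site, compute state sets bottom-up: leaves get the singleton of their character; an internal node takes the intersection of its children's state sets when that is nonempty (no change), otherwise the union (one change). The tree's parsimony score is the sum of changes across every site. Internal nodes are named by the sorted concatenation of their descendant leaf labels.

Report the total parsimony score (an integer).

site 0, node CU: C={A} ∪ U={C} → {A,C} (+1)
site 0, node CGU: CU={A,C} ∪ G={T} → {A,C,T} (+1)
site 0, node CGIU: CGU={A,C,T} ∩ I={T} → {T} (+0)
site 0, node CGISU: CGIU={T} ∪ S={C} → {C,T} (+1)
site 1, node CU: C={C} ∩ U={C} → {C} (+0)
site 1, node CGU: CU={C} ∪ G={T} → {C,T} (+1)
site 1, node CGIU: CGU={C,T} ∩ I={C} → {C} (+0)
site 1, node CGISU: CGIU={C} ∪ S={A} → {A,C} (+1)
site 2, node CU: C={G} ∩ U={G} → {G} (+0)
site 2, node CGU: CU={G} ∩ G={G} → {G} (+0)
site 2, node CGIU: CGU={G} ∪ I={A} → {A,G} (+1)
site 2, node CGISU: CGIU={A,G} ∪ S={C} → {A,C,G} (+1)
site 3, node CU: C={T} ∪ U={G} → {G,T} (+1)
site 3, node CGU: CU={G,T} ∩ G={T} → {T} (+0)
site 3, node CGIU: CGU={T} ∪ I={C} → {C,T} (+1)
site 3, node CGISU: CGIU={C,T} ∩ S={C} → {C} (+0)
site 4, node CU: C={T} ∩ U={T} → {T} (+0)
site 4, node CGU: CU={T} ∪ G={A} → {A,T} (+1)
site 4, node CGIU: CGU={A,T} ∩ I={T} → {T} (+0)
site 4, node CGISU: CGIU={T} ∩ S={T} → {T} (+0)
site 5, node CU: C={C} ∩ U={C} → {C} (+0)
site 5, node CGU: CU={C} ∪ G={A} → {A,C} (+1)
site 5, node CGIU: CGU={A,C} ∩ I={A} → {A} (+0)
site 5, node CGISU: CGIU={A} ∩ S={A} → {A} (+0)
per-site changes: [3, 2, 2, 2, 1, 1]; total = 11

11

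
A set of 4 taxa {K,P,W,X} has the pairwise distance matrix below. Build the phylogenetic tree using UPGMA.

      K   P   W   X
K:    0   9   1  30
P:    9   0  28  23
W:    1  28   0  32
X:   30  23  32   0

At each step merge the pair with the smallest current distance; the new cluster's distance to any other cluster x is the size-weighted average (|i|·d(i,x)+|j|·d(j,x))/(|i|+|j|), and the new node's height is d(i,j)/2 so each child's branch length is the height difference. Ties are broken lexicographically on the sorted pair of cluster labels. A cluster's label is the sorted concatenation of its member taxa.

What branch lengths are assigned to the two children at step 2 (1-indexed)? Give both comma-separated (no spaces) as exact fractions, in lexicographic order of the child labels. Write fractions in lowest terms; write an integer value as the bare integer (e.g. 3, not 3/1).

35/4,37/4

iteration 1: select K,W (d=1); attach at lengths (1/2, 1/2); label the merged cluster KW
  updated: d(KW,P)=37/2, d(KW,X)=31
iteration 2: select KW,P (d=37/2); attach at lengths (35/4, 37/4); label the merged cluster KPW
  updated: d(KPW,X)=85/3
iteration 3: select KPW,X (d=85/3); attach at lengths (59/12, 85/6); label the merged cluster KPWX
final tree: (((K:1/2,W:1/2):35/4,P:37/4):59/12,X:85/6)
total length: 457/12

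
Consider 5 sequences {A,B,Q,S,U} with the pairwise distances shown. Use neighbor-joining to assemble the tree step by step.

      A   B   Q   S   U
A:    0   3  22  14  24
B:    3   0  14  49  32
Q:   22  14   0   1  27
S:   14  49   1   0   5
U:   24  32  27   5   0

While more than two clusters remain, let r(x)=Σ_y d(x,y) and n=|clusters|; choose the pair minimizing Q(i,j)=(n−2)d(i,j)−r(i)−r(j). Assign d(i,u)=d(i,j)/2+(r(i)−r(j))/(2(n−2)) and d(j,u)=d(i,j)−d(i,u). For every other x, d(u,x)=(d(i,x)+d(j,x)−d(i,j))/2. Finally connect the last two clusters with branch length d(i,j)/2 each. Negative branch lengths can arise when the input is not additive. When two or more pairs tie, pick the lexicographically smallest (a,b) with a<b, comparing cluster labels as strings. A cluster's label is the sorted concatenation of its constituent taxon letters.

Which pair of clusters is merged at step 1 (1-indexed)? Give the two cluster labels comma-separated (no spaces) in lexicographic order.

A,B

1. join A+B (d=3, Q=-152) ⇒ AB; edges |A|=-13/3, |B|=22/3
  updated: d(AB,Q)=33/2, d(AB,S)=30, d(AB,U)=53/2
2. join AB+Q (d=33/2, Q=-169/2) ⇒ ABQ; edges |AB|=123/8, |Q|=9/8
  updated: d(ABQ,S)=29/4, d(ABQ,U)=37/2
3. join ABQ+S (d=29/4, Q=-123/4) ⇒ ABQS; edges |ABQ|=83/8, |S|=-25/8
  updated: d(ABQS,U)=65/8
4. join ABQS+U (d=65/8) ⇒ ABQSU; edges |ABQS|=65/16, |U|=65/16
final tree: ((((A:-13/3,B:22/3):123/8,Q:9/8):83/8,S:-25/8):65/16,U:65/16)
total length: 279/8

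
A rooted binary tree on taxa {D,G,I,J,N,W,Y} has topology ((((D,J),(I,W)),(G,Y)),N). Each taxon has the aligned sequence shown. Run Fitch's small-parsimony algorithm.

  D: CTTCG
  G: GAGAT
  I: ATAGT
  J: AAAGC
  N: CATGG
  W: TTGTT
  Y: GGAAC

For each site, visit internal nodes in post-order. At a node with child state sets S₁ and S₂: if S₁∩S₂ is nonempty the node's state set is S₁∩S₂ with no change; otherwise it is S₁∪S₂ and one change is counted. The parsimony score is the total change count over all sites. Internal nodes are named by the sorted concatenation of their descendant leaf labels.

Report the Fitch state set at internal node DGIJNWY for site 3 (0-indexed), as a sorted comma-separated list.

DJ@0: {C} ∪ {A} = {A,C} (union, +1)
IW@0: {A} ∪ {T} = {A,T} (union, +1)
DIJW@0: {A,C} ∩ {A,T} = {A} (intersection, +0)
GY@0: {G} ∩ {G} = {G} (intersection, +0)
DGIJWY@0: {A} ∪ {G} = {A,G} (union, +1)
DGIJNWY@0: {A,G} ∪ {C} = {A,C,G} (union, +1)
DJ@1: {T} ∪ {A} = {A,T} (union, +1)
IW@1: {T} ∩ {T} = {T} (intersection, +0)
DIJW@1: {A,T} ∩ {T} = {T} (intersection, +0)
GY@1: {A} ∪ {G} = {A,G} (union, +1)
DGIJWY@1: {T} ∪ {A,G} = {A,G,T} (union, +1)
DGIJNWY@1: {A,G,T} ∩ {A} = {A} (intersection, +0)
DJ@2: {T} ∪ {A} = {A,T} (union, +1)
IW@2: {A} ∪ {G} = {A,G} (union, +1)
DIJW@2: {A,T} ∩ {A,G} = {A} (intersection, +0)
GY@2: {G} ∪ {A} = {A,G} (union, +1)
DGIJWY@2: {A} ∩ {A,G} = {A} (intersection, +0)
DGIJNWY@2: {A} ∪ {T} = {A,T} (union, +1)
DJ@3: {C} ∪ {G} = {C,G} (union, +1)
IW@3: {G} ∪ {T} = {G,T} (union, +1)
DIJW@3: {C,G} ∩ {G,T} = {G} (intersection, +0)
GY@3: {A} ∩ {A} = {A} (intersection, +0)
DGIJWY@3: {G} ∪ {A} = {A,G} (union, +1)
DGIJNWY@3: {A,G} ∩ {G} = {G} (intersection, +0)
DJ@4: {G} ∪ {C} = {C,G} (union, +1)
IW@4: {T} ∩ {T} = {T} (intersection, +0)
DIJW@4: {C,G} ∪ {T} = {C,G,T} (union, +1)
GY@4: {T} ∪ {C} = {C,T} (union, +1)
DGIJWY@4: {C,G,T} ∩ {C,T} = {C,T} (intersection, +0)
DGIJNWY@4: {C,T} ∪ {G} = {C,G,T} (union, +1)
per-site changes: [4, 3, 4, 3, 4]; total = 18

G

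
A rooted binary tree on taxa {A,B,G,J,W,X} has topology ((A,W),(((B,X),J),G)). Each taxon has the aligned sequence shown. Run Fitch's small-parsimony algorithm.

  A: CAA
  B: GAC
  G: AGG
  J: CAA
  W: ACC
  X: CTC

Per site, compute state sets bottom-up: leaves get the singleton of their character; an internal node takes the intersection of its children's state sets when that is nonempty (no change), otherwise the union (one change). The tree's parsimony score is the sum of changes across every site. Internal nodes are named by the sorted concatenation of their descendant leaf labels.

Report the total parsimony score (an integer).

9

[col 0] AW: children A:{C}, W:{A} ∪→ {A,C}; cost 1
[col 0] BX: children B:{G}, X:{C} ∪→ {C,G}; cost 1
[col 0] BJX: children BX:{C,G}, J:{C} ∩→ {C}; cost 0
[col 0] BGJX: children BJX:{C}, G:{A} ∪→ {A,C}; cost 1
[col 0] ABGJWX: children AW:{A,C}, BGJX:{A,C} ∩→ {A,C}; cost 0
[col 1] AW: children A:{A}, W:{C} ∪→ {A,C}; cost 1
[col 1] BX: children B:{A}, X:{T} ∪→ {A,T}; cost 1
[col 1] BJX: children BX:{A,T}, J:{A} ∩→ {A}; cost 0
[col 1] BGJX: children BJX:{A}, G:{G} ∪→ {A,G}; cost 1
[col 1] ABGJWX: children AW:{A,C}, BGJX:{A,G} ∩→ {A}; cost 0
[col 2] AW: children A:{A}, W:{C} ∪→ {A,C}; cost 1
[col 2] BX: children B:{C}, X:{C} ∩→ {C}; cost 0
[col 2] BJX: children BX:{C}, J:{A} ∪→ {A,C}; cost 1
[col 2] BGJX: children BJX:{A,C}, G:{G} ∪→ {A,C,G}; cost 1
[col 2] ABGJWX: children AW:{A,C}, BGJX:{A,C,G} ∩→ {A,C}; cost 0
per-site changes: [3, 3, 3]; total = 9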